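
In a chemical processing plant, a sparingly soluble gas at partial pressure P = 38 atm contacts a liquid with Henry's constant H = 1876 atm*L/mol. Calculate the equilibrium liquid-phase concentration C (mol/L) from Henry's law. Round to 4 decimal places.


C = P / H
C = 38 / 1876
C = 0.0203 mol/L


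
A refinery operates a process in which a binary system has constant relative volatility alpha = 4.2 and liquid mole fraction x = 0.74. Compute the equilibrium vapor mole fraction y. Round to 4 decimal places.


y = alpha*x / (1 + (alpha-1)*x)
y = 4.2*0.74 / (1 + (4.2-1)*0.74)
y = 3.108 / (1 + 2.368)
y = 3.108 / 3.368
y = 0.9228


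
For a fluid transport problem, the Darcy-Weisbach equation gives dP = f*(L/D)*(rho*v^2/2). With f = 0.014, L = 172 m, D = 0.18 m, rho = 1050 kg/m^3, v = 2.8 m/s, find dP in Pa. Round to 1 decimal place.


dP = f * (L/D) * (rho*v^2/2)
dP = 0.014 * (172/0.18) * (1050*2.8^2/2)
L/D = 955.55555556
rho*v^2/2 = 1050*7.84/2 = 4116.0
dP = 0.014 * 955.55555556 * 4116.0
dP = 55062.9 Pa


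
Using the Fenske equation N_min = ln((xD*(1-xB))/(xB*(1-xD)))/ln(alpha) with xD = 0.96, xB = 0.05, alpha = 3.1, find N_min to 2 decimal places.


N_min = ln((xD*(1-xB))/(xB*(1-xD))) / ln(alpha)
Numerator inside ln: 0.912 / 0.002 = 456.0
ln(456.0) = 6.122493
ln(alpha) = ln(3.1) = 1.131402
N_min = 6.122493 / 1.131402 = 5.41


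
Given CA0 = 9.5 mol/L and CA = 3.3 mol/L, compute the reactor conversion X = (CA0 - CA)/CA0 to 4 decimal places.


X = (CA0 - CA) / CA0
X = (9.5 - 3.3) / 9.5
X = 6.2 / 9.5
X = 0.6526


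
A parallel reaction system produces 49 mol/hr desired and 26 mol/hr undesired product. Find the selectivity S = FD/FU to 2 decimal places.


S = desired product rate / undesired product rate
S = 49 / 26
S = 1.88


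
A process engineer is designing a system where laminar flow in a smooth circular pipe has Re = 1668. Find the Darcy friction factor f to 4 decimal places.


f = 64 / Re
f = 64 / 1668
f = 0.0384


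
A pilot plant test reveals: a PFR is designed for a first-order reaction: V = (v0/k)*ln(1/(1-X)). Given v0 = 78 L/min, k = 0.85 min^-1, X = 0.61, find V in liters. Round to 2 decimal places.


V = (v0/k) * ln(1/(1-X))
V = (78/0.85) * ln(1/(1-0.61))
V = 91.764706 * ln(2.564103)
V = 91.764706 * 0.941609
V = 86.41 L


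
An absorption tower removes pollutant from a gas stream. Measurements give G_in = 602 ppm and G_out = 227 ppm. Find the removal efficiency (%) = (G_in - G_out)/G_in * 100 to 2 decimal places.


Efficiency = (G_in - G_out) / G_in * 100%
Efficiency = (602 - 227) / 602 * 100
Efficiency = 375 / 602 * 100
Efficiency = 62.29%


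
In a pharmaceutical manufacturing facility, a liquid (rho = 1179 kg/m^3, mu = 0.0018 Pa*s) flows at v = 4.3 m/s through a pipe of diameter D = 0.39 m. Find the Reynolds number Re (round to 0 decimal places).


Re = rho * v * D / mu
Re = 1179 * 4.3 * 0.39 / 0.0018
Re = 1977.183 / 0.0018
Re = 1098435


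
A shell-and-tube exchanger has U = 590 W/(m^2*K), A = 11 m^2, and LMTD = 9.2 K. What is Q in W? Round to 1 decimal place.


Q = U * A * LMTD
Q = 590 * 11 * 9.2
Q = 59708.0 W


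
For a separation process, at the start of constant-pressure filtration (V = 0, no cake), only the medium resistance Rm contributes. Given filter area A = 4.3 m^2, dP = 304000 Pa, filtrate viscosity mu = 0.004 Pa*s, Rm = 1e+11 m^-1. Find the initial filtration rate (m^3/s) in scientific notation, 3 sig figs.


rate = A * dP / (mu * Rm)
rate = 4.3 * 304000 / (0.004 * 1e+11)
rate = 1307200.0 / 4.000e+08
rate = 3.27e-03 m^3/s


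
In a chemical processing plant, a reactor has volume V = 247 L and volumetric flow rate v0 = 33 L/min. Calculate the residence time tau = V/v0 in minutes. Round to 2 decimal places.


tau = V / v0
tau = 247 / 33
tau = 7.48 min


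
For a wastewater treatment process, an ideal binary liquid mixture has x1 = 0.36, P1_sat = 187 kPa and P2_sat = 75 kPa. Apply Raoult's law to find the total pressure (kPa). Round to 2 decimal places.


P = x1*P1_sat + x2*P2_sat
x2 = 1 - x1 = 1 - 0.36 = 0.64
P = 0.36*187 + 0.64*75
P = 67.32 + 48.0
P = 115.32 kPa


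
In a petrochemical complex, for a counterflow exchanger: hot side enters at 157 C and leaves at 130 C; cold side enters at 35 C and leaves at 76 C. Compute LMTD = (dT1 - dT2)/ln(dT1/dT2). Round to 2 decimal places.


dT1 = Th_in - Tc_out = 157 - 76 = 81
dT2 = Th_out - Tc_in = 130 - 35 = 95
LMTD = (dT1 - dT2) / ln(dT1/dT2)
LMTD = (81 - 95) / ln(81/95)
LMTD = 87.81 K


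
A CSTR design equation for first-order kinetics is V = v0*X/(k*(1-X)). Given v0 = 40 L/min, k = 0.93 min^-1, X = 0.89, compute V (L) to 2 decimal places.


V = v0 * X / (k * (1 - X))
V = 40 * 0.89 / (0.93 * (1 - 0.89))
V = 35.6 / (0.93 * 0.11)
V = 35.6 / 0.1023
V = 348.00 L


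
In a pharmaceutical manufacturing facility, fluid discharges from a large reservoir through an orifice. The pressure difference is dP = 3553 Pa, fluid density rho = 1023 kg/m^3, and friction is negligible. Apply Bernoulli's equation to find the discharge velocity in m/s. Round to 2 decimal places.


v = sqrt(2*dP/rho)
v = sqrt(2*3553/1023)
v = sqrt(6.946237)
v = 2.64 m/s


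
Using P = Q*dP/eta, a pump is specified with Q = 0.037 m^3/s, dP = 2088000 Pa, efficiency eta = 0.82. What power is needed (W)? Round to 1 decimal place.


P = Q * dP / eta
P = 0.037 * 2088000 / 0.82
P = 77256.0 / 0.82
P = 94214.6 W


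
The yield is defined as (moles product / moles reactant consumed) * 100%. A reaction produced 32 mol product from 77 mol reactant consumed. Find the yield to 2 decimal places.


Yield = (moles product / moles consumed) * 100%
Yield = (32 / 77) * 100
Yield = 0.4156 * 100
Yield = 41.56%


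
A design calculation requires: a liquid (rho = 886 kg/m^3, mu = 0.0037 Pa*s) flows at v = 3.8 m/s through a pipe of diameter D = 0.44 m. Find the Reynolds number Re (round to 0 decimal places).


Re = rho * v * D / mu
Re = 886 * 3.8 * 0.44 / 0.0037
Re = 1481.392 / 0.0037
Re = 400376


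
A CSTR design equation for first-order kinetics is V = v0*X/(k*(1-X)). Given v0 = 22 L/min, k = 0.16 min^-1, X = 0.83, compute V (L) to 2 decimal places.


V = v0 * X / (k * (1 - X))
V = 22 * 0.83 / (0.16 * (1 - 0.83))
V = 18.26 / (0.16 * 0.17)
V = 18.26 / 0.0272
V = 671.32 L


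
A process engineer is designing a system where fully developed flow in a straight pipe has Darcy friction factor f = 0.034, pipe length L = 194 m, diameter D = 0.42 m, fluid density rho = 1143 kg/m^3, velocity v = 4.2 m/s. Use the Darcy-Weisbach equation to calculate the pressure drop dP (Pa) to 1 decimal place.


dP = f * (L/D) * (rho*v^2/2)
dP = 0.034 * (194/0.42) * (1143*4.2^2/2)
L/D = 461.9047619
rho*v^2/2 = 1143*17.64/2 = 10081.26
dP = 0.034 * 461.9047619 * 10081.26
dP = 158323.8 Pa


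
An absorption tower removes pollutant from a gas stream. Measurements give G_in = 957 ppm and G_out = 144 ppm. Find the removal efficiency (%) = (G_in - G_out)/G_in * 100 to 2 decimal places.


Efficiency = (G_in - G_out) / G_in * 100%
Efficiency = (957 - 144) / 957 * 100
Efficiency = 813 / 957 * 100
Efficiency = 84.95%


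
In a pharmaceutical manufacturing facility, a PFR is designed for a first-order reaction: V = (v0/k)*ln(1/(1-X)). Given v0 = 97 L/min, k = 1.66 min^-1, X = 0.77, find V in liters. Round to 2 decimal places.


V = (v0/k) * ln(1/(1-X))
V = (97/1.66) * ln(1/(1-0.77))
V = 58.433735 * ln(4.347826)
V = 58.433735 * 1.469676
V = 85.88 L


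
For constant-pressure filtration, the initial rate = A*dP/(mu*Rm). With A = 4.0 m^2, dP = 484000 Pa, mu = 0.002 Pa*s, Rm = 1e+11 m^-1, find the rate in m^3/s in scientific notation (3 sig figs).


rate = A * dP / (mu * Rm)
rate = 4.0 * 484000 / (0.002 * 1e+11)
rate = 1936000.0 / 2.000e+08
rate = 9.68e-03 m^3/s


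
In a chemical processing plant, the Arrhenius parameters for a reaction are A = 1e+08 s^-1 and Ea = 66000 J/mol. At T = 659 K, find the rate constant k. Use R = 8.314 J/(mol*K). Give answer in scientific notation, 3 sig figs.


k = A * exp(-Ea/(R*T))
k = 1e+08 * exp(-66000 / (8.314 * 659))
k = 1e+08 * exp(-12.046156)
k = 5.87e+02


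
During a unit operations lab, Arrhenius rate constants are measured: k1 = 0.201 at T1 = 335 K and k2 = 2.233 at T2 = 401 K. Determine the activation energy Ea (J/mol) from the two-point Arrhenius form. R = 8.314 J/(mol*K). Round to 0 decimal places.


Ea = R * ln(k2/k1) / (1/T1 - 1/T2)
ln(k2/k1) = ln(2.233/0.201) = 2.4077963
1/T1 - 1/T2 = 1/335 - 1/401 = 0.000491309041
Ea = 8.314 * 2.4077963 / 0.000491309041
Ea = 40745 J/mol


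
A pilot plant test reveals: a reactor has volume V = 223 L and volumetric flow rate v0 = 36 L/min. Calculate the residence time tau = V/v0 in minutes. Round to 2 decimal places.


tau = V / v0
tau = 223 / 36
tau = 6.19 min


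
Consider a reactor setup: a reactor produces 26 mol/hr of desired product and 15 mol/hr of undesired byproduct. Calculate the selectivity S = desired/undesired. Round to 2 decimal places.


S = desired product rate / undesired product rate
S = 26 / 15
S = 1.73


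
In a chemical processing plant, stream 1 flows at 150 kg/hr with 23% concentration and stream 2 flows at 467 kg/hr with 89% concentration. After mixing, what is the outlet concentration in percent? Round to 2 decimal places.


Mass balance on solute: F1*x1 + F2*x2 = F3*x3
F3 = F1 + F2 = 150 + 467 = 617 kg/hr
x3 = (F1*x1 + F2*x2)/F3
x3 = (150*0.23 + 467*0.89) / 617
x3 = 72.95%


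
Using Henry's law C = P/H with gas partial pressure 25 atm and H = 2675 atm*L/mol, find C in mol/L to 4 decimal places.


C = P / H
C = 25 / 2675
C = 0.0093 mol/L


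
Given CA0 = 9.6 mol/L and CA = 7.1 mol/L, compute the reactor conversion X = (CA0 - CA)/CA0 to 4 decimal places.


X = (CA0 - CA) / CA0
X = (9.6 - 7.1) / 9.6
X = 2.5 / 9.6
X = 0.2604


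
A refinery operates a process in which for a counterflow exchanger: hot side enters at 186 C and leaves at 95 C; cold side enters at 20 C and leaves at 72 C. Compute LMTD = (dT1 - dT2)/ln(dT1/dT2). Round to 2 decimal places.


dT1 = Th_in - Tc_out = 186 - 72 = 114
dT2 = Th_out - Tc_in = 95 - 20 = 75
LMTD = (dT1 - dT2) / ln(dT1/dT2)
LMTD = (114 - 75) / ln(114/75)
LMTD = 93.14 K


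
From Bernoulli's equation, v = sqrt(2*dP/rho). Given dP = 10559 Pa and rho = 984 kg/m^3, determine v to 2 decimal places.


v = sqrt(2*dP/rho)
v = sqrt(2*10559/984)
v = sqrt(21.461382)
v = 4.63 m/s


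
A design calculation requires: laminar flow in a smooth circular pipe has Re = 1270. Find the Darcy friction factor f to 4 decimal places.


f = 64 / Re
f = 64 / 1270
f = 0.0504


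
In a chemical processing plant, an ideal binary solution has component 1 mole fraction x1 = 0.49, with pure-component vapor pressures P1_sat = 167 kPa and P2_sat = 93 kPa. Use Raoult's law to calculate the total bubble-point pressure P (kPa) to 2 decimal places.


P = x1*P1_sat + x2*P2_sat
x2 = 1 - x1 = 1 - 0.49 = 0.51
P = 0.49*167 + 0.51*93
P = 81.83 + 47.43
P = 129.26 kPa


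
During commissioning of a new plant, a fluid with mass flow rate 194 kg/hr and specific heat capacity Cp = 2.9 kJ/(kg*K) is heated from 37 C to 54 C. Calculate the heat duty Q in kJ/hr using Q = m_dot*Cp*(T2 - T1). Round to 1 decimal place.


Q = m_dot * Cp * (T2 - T1)
Q = 194 * 2.9 * (54 - 37)
Q = 194 * 2.9 * 17
Q = 9564.2 kJ/hr


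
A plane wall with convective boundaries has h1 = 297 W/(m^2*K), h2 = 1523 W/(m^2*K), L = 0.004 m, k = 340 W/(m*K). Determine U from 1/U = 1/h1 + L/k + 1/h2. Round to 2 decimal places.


1/U = 1/h1 + L/k + 1/h2
1/U = 1/297 + 0.004/340 + 1/1523
1/U = 0.0033670034 + 1.17647e-05 + 0.0006565988
1/U = 0.0040353669
U = 247.81 W/(m^2*K)


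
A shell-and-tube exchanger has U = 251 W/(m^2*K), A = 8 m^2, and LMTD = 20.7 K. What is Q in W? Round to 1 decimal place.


Q = U * A * LMTD
Q = 251 * 8 * 20.7
Q = 41565.6 W


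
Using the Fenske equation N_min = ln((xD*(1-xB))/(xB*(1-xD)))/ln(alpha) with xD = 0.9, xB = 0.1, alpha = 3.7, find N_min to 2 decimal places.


N_min = ln((xD*(1-xB))/(xB*(1-xD))) / ln(alpha)
Numerator inside ln: 0.81 / 0.01 = 81.0
ln(81.0) = 4.394449
ln(alpha) = ln(3.7) = 1.308333
N_min = 4.394449 / 1.308333 = 3.36


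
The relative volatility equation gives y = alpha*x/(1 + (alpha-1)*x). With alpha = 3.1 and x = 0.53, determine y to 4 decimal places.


y = alpha*x / (1 + (alpha-1)*x)
y = 3.1*0.53 / (1 + (3.1-1)*0.53)
y = 1.643 / (1 + 1.113)
y = 1.643 / 2.113
y = 0.7776


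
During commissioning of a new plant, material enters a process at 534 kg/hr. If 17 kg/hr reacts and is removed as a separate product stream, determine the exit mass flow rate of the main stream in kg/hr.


Steady-state mass balance on the main outlet: F_out = F_in - F_removed
F_out = 534 - 17
F_out = 517 kg/hr


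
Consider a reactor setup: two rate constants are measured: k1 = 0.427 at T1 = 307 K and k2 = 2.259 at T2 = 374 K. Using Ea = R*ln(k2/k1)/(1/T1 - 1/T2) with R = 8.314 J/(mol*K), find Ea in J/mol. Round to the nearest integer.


Ea = R * ln(k2/k1) / (1/T1 - 1/T2)
ln(k2/k1) = ln(2.259/0.427) = 1.6658935
1/T1 - 1/T2 = 1/307 - 1/374 = 0.000583532199
Ea = 8.314 * 1.6658935 / 0.000583532199
Ea = 23735 J/mol


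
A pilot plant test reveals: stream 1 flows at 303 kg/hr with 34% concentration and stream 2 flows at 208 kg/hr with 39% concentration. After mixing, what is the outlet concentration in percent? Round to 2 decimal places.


Mass balance on solute: F1*x1 + F2*x2 = F3*x3
F3 = F1 + F2 = 303 + 208 = 511 kg/hr
x3 = (F1*x1 + F2*x2)/F3
x3 = (303*0.34 + 208*0.39) / 511
x3 = 36.04%


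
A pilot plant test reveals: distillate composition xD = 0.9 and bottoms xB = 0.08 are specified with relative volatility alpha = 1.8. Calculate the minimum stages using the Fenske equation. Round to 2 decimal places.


N_min = ln((xD*(1-xB))/(xB*(1-xD))) / ln(alpha)
Numerator inside ln: 0.828 / 0.008 = 103.5
ln(103.5) = 4.639572
ln(alpha) = ln(1.8) = 0.587787
N_min = 4.639572 / 0.587787 = 7.89


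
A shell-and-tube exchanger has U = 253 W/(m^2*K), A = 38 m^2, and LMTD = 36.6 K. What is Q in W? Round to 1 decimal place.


Q = U * A * LMTD
Q = 253 * 38 * 36.6
Q = 351872.4 W


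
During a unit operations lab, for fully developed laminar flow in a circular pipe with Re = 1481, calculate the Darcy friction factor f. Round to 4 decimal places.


f = 64 / Re
f = 64 / 1481
f = 0.0432


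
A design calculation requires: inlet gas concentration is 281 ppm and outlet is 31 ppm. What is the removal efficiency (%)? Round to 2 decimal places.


Efficiency = (G_in - G_out) / G_in * 100%
Efficiency = (281 - 31) / 281 * 100
Efficiency = 250 / 281 * 100
Efficiency = 88.97%


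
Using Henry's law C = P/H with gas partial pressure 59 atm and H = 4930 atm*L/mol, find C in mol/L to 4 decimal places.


C = P / H
C = 59 / 4930
C = 0.0120 mol/L


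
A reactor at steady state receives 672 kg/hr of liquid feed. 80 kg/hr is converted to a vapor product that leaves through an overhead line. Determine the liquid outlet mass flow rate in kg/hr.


Steady-state mass balance on the main outlet: F_out = F_in - F_removed
F_out = 672 - 80
F_out = 592 kg/hr


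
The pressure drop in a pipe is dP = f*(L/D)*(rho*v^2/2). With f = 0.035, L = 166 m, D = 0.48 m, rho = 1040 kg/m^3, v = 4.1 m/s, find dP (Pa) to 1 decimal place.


dP = f * (L/D) * (rho*v^2/2)
dP = 0.035 * (166/0.48) * (1040*4.1^2/2)
L/D = 345.83333333
rho*v^2/2 = 1040*16.81/2 = 8741.2
dP = 0.035 * 345.83333333 * 8741.2
dP = 105804.9 Pa


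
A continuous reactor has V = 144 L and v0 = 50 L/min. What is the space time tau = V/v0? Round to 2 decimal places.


tau = V / v0
tau = 144 / 50
tau = 2.88 min


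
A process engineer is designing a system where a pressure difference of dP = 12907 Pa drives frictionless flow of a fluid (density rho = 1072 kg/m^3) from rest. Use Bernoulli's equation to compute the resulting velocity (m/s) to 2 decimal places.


v = sqrt(2*dP/rho)
v = sqrt(2*12907/1072)
v = sqrt(24.080224)
v = 4.91 m/s


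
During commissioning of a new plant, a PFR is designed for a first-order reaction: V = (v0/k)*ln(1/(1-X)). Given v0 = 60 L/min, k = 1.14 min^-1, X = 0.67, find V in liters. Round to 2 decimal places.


V = (v0/k) * ln(1/(1-X))
V = (60/1.14) * ln(1/(1-0.67))
V = 52.631579 * ln(3.030303)
V = 52.631579 * 1.108663
V = 58.35 L


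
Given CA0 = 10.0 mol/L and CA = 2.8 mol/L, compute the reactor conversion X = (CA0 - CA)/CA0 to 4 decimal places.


X = (CA0 - CA) / CA0
X = (10.0 - 2.8) / 10.0
X = 7.2 / 10.0
X = 0.7200


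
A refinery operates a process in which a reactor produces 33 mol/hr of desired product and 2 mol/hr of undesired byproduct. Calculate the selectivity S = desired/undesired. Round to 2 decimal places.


S = desired product rate / undesired product rate
S = 33 / 2
S = 16.50


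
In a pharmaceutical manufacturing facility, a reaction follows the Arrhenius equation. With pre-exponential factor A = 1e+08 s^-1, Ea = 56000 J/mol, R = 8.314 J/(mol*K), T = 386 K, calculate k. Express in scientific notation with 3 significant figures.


k = A * exp(-Ea/(R*T))
k = 1e+08 * exp(-56000 / (8.314 * 386))
k = 1e+08 * exp(-17.44981)
k = 2.64e+00


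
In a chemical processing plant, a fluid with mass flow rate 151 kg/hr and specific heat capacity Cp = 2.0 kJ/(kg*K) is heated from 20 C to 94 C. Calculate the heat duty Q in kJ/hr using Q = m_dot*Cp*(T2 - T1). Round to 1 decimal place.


Q = m_dot * Cp * (T2 - T1)
Q = 151 * 2.0 * (94 - 20)
Q = 151 * 2.0 * 74
Q = 22348.0 kJ/hr


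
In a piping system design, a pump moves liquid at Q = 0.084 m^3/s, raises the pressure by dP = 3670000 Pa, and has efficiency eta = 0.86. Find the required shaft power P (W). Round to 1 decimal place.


P = Q * dP / eta
P = 0.084 * 3670000 / 0.86
P = 308280.0 / 0.86
P = 358465.1 W


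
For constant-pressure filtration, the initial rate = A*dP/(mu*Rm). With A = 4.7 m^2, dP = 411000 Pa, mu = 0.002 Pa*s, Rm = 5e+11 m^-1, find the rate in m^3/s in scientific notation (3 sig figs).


rate = A * dP / (mu * Rm)
rate = 4.7 * 411000 / (0.002 * 5e+11)
rate = 1931700.0 / 1.000e+09
rate = 1.93e-03 m^3/s


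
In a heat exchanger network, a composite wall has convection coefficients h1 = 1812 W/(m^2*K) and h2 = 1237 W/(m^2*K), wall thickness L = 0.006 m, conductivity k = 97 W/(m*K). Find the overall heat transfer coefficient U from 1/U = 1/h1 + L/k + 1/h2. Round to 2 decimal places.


1/U = 1/h1 + L/k + 1/h2
1/U = 1/1812 + 0.006/97 + 1/1237
1/U = 0.0005518764 + 6.18557e-05 + 0.0008084074
1/U = 0.0014221395
U = 703.17 W/(m^2*K)


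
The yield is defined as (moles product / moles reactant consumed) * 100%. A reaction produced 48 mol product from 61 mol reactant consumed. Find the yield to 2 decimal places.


Yield = (moles product / moles consumed) * 100%
Yield = (48 / 61) * 100
Yield = 0.7869 * 100
Yield = 78.69%


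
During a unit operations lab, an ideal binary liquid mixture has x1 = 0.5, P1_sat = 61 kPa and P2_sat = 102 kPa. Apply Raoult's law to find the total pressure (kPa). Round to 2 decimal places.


P = x1*P1_sat + x2*P2_sat
x2 = 1 - x1 = 1 - 0.5 = 0.5
P = 0.5*61 + 0.5*102
P = 30.5 + 51.0
P = 81.50 kPa


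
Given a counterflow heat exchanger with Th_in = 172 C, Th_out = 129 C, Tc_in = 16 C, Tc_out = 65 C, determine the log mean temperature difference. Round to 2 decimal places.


dT1 = Th_in - Tc_out = 172 - 65 = 107
dT2 = Th_out - Tc_in = 129 - 16 = 113
LMTD = (dT1 - dT2) / ln(dT1/dT2)
LMTD = (107 - 113) / ln(107/113)
LMTD = 109.97 K


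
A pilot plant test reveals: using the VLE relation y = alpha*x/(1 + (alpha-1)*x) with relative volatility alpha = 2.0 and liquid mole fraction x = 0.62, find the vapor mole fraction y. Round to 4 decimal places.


y = alpha*x / (1 + (alpha-1)*x)
y = 2.0*0.62 / (1 + (2.0-1)*0.62)
y = 1.24 / (1 + 0.62)
y = 1.24 / 1.62
y = 0.7654


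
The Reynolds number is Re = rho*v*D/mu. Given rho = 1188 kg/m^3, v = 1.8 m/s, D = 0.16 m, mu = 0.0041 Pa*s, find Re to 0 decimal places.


Re = rho * v * D / mu
Re = 1188 * 1.8 * 0.16 / 0.0041
Re = 342.144 / 0.0041
Re = 83450


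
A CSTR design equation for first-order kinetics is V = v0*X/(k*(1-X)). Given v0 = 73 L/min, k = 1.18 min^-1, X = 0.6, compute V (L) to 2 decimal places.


V = v0 * X / (k * (1 - X))
V = 73 * 0.6 / (1.18 * (1 - 0.6))
V = 43.8 / (1.18 * 0.4)
V = 43.8 / 0.472
V = 92.80 L


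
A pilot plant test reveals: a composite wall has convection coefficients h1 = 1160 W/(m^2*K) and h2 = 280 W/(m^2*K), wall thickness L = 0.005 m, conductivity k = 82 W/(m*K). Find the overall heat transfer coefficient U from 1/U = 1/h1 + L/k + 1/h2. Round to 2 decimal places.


1/U = 1/h1 + L/k + 1/h2
1/U = 1/1160 + 0.005/82 + 1/280
1/U = 0.000862069 + 6.09756e-05 + 0.0035714286
1/U = 0.0044944732
U = 222.50 W/(m^2*K)


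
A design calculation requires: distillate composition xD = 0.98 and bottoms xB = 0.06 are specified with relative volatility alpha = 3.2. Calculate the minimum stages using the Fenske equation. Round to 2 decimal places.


N_min = ln((xD*(1-xB))/(xB*(1-xD))) / ln(alpha)
Numerator inside ln: 0.9212 / 0.0012 = 767.666667
ln(767.666667) = 6.643356
ln(alpha) = ln(3.2) = 1.163151
N_min = 6.643356 / 1.163151 = 5.71


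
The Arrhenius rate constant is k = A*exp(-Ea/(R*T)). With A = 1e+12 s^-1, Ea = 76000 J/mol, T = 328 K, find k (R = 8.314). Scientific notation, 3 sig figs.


k = A * exp(-Ea/(R*T))
k = 1e+12 * exp(-76000 / (8.314 * 328))
k = 1e+12 * exp(-27.869535)
k = 7.88e-01


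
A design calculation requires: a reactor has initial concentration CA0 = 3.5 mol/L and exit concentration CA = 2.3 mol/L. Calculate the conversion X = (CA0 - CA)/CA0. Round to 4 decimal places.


X = (CA0 - CA) / CA0
X = (3.5 - 2.3) / 3.5
X = 1.2 / 3.5
X = 0.3429


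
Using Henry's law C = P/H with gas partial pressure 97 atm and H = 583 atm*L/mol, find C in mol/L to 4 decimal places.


C = P / H
C = 97 / 583
C = 0.1664 mol/L


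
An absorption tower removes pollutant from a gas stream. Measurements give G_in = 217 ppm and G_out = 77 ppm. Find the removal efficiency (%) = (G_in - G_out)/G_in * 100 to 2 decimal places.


Efficiency = (G_in - G_out) / G_in * 100%
Efficiency = (217 - 77) / 217 * 100
Efficiency = 140 / 217 * 100
Efficiency = 64.52%


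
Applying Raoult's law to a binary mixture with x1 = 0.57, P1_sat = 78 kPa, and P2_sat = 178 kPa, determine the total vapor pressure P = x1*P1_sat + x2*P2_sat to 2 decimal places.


P = x1*P1_sat + x2*P2_sat
x2 = 1 - x1 = 1 - 0.57 = 0.43
P = 0.57*78 + 0.43*178
P = 44.46 + 76.54
P = 121.00 kPa


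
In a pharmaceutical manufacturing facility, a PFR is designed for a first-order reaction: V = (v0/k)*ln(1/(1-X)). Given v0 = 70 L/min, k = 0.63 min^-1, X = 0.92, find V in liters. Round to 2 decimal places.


V = (v0/k) * ln(1/(1-X))
V = (70/0.63) * ln(1/(1-0.92))
V = 111.111111 * ln(12.5)
V = 111.111111 * 2.525729
V = 280.64 L


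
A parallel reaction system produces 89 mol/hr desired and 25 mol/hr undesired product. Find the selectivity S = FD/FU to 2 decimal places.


S = desired product rate / undesired product rate
S = 89 / 25
S = 3.56


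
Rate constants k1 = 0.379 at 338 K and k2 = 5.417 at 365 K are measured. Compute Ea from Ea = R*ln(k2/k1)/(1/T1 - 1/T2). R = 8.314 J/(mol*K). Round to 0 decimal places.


Ea = R * ln(k2/k1) / (1/T1 - 1/T2)
ln(k2/k1) = ln(5.417/0.379) = 2.6597612
1/T1 - 1/T2 = 1/338 - 1/365 = 0.000218853854
Ea = 8.314 * 2.6597612 / 0.000218853854
Ea = 101041 J/mol


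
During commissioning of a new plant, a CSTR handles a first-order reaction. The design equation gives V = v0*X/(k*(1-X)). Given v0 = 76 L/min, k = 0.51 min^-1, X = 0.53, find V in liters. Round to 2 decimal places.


V = v0 * X / (k * (1 - X))
V = 76 * 0.53 / (0.51 * (1 - 0.53))
V = 40.28 / (0.51 * 0.47)
V = 40.28 / 0.2397
V = 168.04 L


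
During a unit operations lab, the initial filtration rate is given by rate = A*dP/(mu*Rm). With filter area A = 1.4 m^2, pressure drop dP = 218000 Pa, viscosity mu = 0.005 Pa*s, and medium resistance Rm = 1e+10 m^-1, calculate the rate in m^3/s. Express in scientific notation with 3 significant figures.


rate = A * dP / (mu * Rm)
rate = 1.4 * 218000 / (0.005 * 1e+10)
rate = 305200.0 / 5.000e+07
rate = 6.10e-03 m^3/s


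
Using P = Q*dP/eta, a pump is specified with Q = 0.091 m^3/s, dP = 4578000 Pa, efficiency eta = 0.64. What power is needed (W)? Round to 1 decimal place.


P = Q * dP / eta
P = 0.091 * 4578000 / 0.64
P = 416598.0 / 0.64
P = 650934.4 W


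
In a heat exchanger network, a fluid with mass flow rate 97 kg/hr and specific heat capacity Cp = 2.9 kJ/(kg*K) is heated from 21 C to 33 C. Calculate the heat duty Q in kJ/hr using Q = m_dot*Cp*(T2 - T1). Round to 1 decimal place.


Q = m_dot * Cp * (T2 - T1)
Q = 97 * 2.9 * (33 - 21)
Q = 97 * 2.9 * 12
Q = 3375.6 kJ/hr


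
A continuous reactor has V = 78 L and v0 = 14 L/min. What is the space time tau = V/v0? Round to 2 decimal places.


tau = V / v0
tau = 78 / 14
tau = 5.57 min


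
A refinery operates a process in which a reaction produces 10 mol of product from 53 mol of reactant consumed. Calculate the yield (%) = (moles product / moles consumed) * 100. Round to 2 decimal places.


Yield = (moles product / moles consumed) * 100%
Yield = (10 / 53) * 100
Yield = 0.1887 * 100
Yield = 18.87%


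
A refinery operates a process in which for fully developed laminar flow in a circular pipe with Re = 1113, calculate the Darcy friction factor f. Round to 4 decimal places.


f = 64 / Re
f = 64 / 1113
f = 0.0575


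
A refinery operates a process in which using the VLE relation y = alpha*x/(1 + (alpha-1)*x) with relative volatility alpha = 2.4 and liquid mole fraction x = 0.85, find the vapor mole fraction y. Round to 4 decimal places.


y = alpha*x / (1 + (alpha-1)*x)
y = 2.4*0.85 / (1 + (2.4-1)*0.85)
y = 2.04 / (1 + 1.19)
y = 2.04 / 2.19
y = 0.9315


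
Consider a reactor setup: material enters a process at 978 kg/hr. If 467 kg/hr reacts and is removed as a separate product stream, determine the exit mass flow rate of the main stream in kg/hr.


Steady-state mass balance on the main outlet: F_out = F_in - F_removed
F_out = 978 - 467
F_out = 511 kg/hr


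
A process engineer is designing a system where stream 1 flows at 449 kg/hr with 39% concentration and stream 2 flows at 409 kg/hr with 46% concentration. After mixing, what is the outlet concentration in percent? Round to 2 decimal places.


Mass balance on solute: F1*x1 + F2*x2 = F3*x3
F3 = F1 + F2 = 449 + 409 = 858 kg/hr
x3 = (F1*x1 + F2*x2)/F3
x3 = (449*0.39 + 409*0.46) / 858
x3 = 42.34%


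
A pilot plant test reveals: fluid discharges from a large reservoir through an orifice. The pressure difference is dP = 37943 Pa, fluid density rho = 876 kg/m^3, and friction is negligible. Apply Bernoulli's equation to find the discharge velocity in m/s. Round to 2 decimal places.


v = sqrt(2*dP/rho)
v = sqrt(2*37943/876)
v = sqrt(86.627854)
v = 9.31 m/s


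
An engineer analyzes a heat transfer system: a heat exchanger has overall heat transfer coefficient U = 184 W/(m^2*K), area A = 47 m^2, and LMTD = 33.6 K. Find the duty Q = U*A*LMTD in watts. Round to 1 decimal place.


Q = U * A * LMTD
Q = 184 * 47 * 33.6
Q = 290572.8 W


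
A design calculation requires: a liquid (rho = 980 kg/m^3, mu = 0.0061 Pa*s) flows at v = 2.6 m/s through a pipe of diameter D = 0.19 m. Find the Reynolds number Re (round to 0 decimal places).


Re = rho * v * D / mu
Re = 980 * 2.6 * 0.19 / 0.0061
Re = 484.12 / 0.0061
Re = 79364


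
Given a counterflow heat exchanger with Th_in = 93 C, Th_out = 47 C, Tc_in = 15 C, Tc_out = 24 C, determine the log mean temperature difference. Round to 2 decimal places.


dT1 = Th_in - Tc_out = 93 - 24 = 69
dT2 = Th_out - Tc_in = 47 - 15 = 32
LMTD = (dT1 - dT2) / ln(dT1/dT2)
LMTD = (69 - 32) / ln(69/32)
LMTD = 48.15 K


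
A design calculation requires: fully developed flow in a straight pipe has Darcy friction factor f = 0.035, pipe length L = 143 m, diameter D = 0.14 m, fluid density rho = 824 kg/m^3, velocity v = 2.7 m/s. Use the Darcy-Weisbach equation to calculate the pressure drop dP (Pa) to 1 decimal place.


dP = f * (L/D) * (rho*v^2/2)
dP = 0.035 * (143/0.14) * (824*2.7^2/2)
L/D = 1021.42857143
rho*v^2/2 = 824*7.29/2 = 3003.48
dP = 0.035 * 1021.42857143 * 3003.48
dP = 107374.4 Pa


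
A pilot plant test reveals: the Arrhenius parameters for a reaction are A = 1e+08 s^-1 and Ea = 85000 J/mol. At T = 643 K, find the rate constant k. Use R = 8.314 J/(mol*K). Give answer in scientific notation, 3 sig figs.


k = A * exp(-Ea/(R*T))
k = 1e+08 * exp(-85000 / (8.314 * 643))
k = 1e+08 * exp(-15.90003)
k = 1.24e+01


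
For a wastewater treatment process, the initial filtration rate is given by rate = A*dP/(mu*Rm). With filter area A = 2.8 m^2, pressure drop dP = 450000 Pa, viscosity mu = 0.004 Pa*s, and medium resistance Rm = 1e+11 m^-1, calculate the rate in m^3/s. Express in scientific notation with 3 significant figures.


rate = A * dP / (mu * Rm)
rate = 2.8 * 450000 / (0.004 * 1e+11)
rate = 1260000.0 / 4.000e+08
rate = 3.15e-03 m^3/s


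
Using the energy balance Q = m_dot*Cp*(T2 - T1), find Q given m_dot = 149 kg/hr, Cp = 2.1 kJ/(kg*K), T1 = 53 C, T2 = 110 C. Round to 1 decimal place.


Q = m_dot * Cp * (T2 - T1)
Q = 149 * 2.1 * (110 - 53)
Q = 149 * 2.1 * 57
Q = 17835.3 kJ/hr


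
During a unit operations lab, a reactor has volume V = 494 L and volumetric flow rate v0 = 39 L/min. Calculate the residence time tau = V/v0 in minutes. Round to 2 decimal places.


tau = V / v0
tau = 494 / 39
tau = 12.67 min


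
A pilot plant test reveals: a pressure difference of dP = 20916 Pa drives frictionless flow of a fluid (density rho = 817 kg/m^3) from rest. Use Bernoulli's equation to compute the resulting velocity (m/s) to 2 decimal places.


v = sqrt(2*dP/rho)
v = sqrt(2*20916/817)
v = sqrt(51.201958)
v = 7.16 m/s


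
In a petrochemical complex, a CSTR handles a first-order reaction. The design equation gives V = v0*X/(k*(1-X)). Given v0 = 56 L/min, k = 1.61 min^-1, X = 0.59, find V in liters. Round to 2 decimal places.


V = v0 * X / (k * (1 - X))
V = 56 * 0.59 / (1.61 * (1 - 0.59))
V = 33.04 / (1.61 * 0.41)
V = 33.04 / 0.6601
V = 50.05 L


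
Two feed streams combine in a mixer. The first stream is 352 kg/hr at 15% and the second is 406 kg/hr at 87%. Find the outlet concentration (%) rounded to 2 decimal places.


Mass balance on solute: F1*x1 + F2*x2 = F3*x3
F3 = F1 + F2 = 352 + 406 = 758 kg/hr
x3 = (F1*x1 + F2*x2)/F3
x3 = (352*0.15 + 406*0.87) / 758
x3 = 53.56%


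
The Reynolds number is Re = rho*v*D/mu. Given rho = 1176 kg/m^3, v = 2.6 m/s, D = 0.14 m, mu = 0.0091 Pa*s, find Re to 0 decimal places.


Re = rho * v * D / mu
Re = 1176 * 2.6 * 0.14 / 0.0091
Re = 428.064 / 0.0091
Re = 47040


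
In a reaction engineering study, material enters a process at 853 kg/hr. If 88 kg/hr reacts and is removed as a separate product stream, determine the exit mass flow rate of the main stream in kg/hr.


Steady-state mass balance on the main outlet: F_out = F_in - F_removed
F_out = 853 - 88
F_out = 765 kg/hr


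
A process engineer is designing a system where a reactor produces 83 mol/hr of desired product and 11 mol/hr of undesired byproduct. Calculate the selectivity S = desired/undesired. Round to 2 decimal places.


S = desired product rate / undesired product rate
S = 83 / 11
S = 7.55


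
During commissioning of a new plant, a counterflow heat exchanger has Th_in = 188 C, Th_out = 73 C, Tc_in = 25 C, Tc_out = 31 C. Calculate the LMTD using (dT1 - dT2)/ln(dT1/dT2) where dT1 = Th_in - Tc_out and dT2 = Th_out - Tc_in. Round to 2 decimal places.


dT1 = Th_in - Tc_out = 188 - 31 = 157
dT2 = Th_out - Tc_in = 73 - 25 = 48
LMTD = (dT1 - dT2) / ln(dT1/dT2)
LMTD = (157 - 48) / ln(157/48)
LMTD = 91.98 K


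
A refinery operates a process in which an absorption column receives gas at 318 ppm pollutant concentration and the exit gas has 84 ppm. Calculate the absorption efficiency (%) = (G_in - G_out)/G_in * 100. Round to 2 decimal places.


Efficiency = (G_in - G_out) / G_in * 100%
Efficiency = (318 - 84) / 318 * 100
Efficiency = 234 / 318 * 100
Efficiency = 73.58%


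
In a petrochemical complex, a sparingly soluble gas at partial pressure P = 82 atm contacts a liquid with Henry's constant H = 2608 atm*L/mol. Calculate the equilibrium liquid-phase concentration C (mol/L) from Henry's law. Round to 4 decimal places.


C = P / H
C = 82 / 2608
C = 0.0314 mol/L


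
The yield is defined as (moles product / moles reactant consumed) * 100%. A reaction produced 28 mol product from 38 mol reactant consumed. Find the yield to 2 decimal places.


Yield = (moles product / moles consumed) * 100%
Yield = (28 / 38) * 100
Yield = 0.7368 * 100
Yield = 73.68%


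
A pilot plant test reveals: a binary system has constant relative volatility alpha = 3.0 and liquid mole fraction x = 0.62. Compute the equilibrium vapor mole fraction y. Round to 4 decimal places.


y = alpha*x / (1 + (alpha-1)*x)
y = 3.0*0.62 / (1 + (3.0-1)*0.62)
y = 1.86 / (1 + 1.24)
y = 1.86 / 2.24
y = 0.8304


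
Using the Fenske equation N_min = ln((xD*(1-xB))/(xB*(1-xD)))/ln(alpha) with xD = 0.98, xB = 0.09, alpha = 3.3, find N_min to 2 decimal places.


N_min = ln((xD*(1-xB))/(xB*(1-xD))) / ln(alpha)
Numerator inside ln: 0.8918 / 0.0018 = 495.444444
ln(495.444444) = 6.205455
ln(alpha) = ln(3.3) = 1.193922
N_min = 6.205455 / 1.193922 = 5.20


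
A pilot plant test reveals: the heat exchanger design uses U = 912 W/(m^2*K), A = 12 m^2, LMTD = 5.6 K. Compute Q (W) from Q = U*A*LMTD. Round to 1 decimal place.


Q = U * A * LMTD
Q = 912 * 12 * 5.6
Q = 61286.4 W


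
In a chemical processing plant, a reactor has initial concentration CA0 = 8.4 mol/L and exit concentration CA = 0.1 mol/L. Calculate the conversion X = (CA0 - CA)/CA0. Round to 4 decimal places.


X = (CA0 - CA) / CA0
X = (8.4 - 0.1) / 8.4
X = 8.3 / 8.4
X = 0.9881


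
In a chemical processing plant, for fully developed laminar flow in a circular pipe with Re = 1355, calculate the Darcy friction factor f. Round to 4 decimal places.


f = 64 / Re
f = 64 / 1355
f = 0.0472


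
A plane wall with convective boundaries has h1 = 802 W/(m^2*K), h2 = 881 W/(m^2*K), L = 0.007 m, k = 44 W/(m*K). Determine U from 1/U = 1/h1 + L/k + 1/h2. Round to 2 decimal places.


1/U = 1/h1 + L/k + 1/h2
1/U = 1/802 + 0.007/44 + 1/881
1/U = 0.0012468828 + 0.0001590909 + 0.0011350738
1/U = 0.0025410475
U = 393.54 W/(m^2*K)


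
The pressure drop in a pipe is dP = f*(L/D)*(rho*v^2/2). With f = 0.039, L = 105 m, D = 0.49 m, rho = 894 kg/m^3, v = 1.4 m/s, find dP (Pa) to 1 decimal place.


dP = f * (L/D) * (rho*v^2/2)
dP = 0.039 * (105/0.49) * (894*1.4^2/2)
L/D = 214.28571429
rho*v^2/2 = 894*1.96/2 = 876.12
dP = 0.039 * 214.28571429 * 876.12
dP = 7321.9 Pa


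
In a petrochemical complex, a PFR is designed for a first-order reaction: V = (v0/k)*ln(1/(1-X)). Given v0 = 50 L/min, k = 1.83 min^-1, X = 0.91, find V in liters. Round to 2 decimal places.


V = (v0/k) * ln(1/(1-X))
V = (50/1.83) * ln(1/(1-0.91))
V = 27.322404 * ln(11.111111)
V = 27.322404 * 2.407946
V = 65.79 L


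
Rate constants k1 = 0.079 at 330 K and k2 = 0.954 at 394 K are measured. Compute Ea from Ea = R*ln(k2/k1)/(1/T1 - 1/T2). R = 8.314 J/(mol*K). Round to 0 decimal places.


Ea = R * ln(k2/k1) / (1/T1 - 1/T2)
ln(k2/k1) = ln(0.954/0.079) = 2.4912158
1/T1 - 1/T2 = 1/330 - 1/394 = 0.000492231964
Ea = 8.314 * 2.4912158 / 0.000492231964
Ea = 42078 J/mol


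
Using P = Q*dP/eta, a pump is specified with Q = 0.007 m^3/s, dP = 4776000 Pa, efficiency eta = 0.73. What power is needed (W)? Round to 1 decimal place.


P = Q * dP / eta
P = 0.007 * 4776000 / 0.73
P = 33432.0 / 0.73
P = 45797.3 W


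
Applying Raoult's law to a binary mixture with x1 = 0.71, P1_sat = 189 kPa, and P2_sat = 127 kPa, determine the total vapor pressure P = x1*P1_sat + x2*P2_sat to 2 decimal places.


P = x1*P1_sat + x2*P2_sat
x2 = 1 - x1 = 1 - 0.71 = 0.29
P = 0.71*189 + 0.29*127
P = 134.19 + 36.83
P = 171.02 kPa


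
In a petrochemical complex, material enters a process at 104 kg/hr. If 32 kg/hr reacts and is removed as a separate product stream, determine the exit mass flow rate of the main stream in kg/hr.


Steady-state mass balance on the main outlet: F_out = F_in - F_removed
F_out = 104 - 32
F_out = 72 kg/hr


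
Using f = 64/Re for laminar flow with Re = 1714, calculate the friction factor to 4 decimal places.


f = 64 / Re
f = 64 / 1714
f = 0.0373


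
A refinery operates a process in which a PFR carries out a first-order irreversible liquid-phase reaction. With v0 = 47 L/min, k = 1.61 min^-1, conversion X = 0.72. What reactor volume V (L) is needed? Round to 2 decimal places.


V = (v0/k) * ln(1/(1-X))
V = (47/1.61) * ln(1/(1-0.72))
V = 29.192547 * ln(3.571429)
V = 29.192547 * 1.272966
V = 37.16 L


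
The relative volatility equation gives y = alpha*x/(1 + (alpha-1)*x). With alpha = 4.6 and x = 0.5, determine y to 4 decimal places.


y = alpha*x / (1 + (alpha-1)*x)
y = 4.6*0.5 / (1 + (4.6-1)*0.5)
y = 2.3 / (1 + 1.8)
y = 2.3 / 2.8
y = 0.8214


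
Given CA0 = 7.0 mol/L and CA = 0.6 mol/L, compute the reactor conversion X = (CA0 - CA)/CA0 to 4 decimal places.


X = (CA0 - CA) / CA0
X = (7.0 - 0.6) / 7.0
X = 6.4 / 7.0
X = 0.9143


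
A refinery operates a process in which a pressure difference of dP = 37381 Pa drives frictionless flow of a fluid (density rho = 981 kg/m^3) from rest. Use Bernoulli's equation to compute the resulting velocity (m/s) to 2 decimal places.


v = sqrt(2*dP/rho)
v = sqrt(2*37381/981)
v = sqrt(76.20999)
v = 8.73 m/s


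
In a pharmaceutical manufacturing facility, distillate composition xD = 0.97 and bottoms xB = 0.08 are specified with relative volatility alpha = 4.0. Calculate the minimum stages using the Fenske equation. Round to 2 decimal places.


N_min = ln((xD*(1-xB))/(xB*(1-xD))) / ln(alpha)
Numerator inside ln: 0.8924 / 0.0024 = 371.833333
ln(371.833333) = 5.918446
ln(alpha) = ln(4.0) = 1.386294
N_min = 5.918446 / 1.386294 = 4.27


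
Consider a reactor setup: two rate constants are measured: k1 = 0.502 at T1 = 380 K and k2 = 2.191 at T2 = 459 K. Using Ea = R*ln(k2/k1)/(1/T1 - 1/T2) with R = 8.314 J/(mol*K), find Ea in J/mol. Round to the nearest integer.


Ea = R * ln(k2/k1) / (1/T1 - 1/T2)
ln(k2/k1) = ln(2.191/0.502) = 1.4735132
1/T1 - 1/T2 = 1/380 - 1/459 = 0.00045292971
Ea = 8.314 * 1.4735132 / 0.00045292971
Ea = 27048 J/mol


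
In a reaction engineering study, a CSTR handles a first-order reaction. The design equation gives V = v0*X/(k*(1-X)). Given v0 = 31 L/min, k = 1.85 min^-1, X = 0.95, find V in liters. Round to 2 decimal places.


V = v0 * X / (k * (1 - X))
V = 31 * 0.95 / (1.85 * (1 - 0.95))
V = 29.45 / (1.85 * 0.05)
V = 29.45 / 0.0925
V = 318.38 L


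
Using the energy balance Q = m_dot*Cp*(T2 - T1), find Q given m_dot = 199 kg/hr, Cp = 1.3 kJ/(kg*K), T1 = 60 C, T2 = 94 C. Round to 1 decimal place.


Q = m_dot * Cp * (T2 - T1)
Q = 199 * 1.3 * (94 - 60)
Q = 199 * 1.3 * 34
Q = 8795.8 kJ/hr


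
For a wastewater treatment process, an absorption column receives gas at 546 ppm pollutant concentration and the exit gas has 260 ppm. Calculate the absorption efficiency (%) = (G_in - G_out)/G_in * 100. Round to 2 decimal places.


Efficiency = (G_in - G_out) / G_in * 100%
Efficiency = (546 - 260) / 546 * 100
Efficiency = 286 / 546 * 100
Efficiency = 52.38%


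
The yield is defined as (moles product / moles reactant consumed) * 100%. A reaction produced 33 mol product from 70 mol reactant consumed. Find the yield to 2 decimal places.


Yield = (moles product / moles consumed) * 100%
Yield = (33 / 70) * 100
Yield = 0.4714 * 100
Yield = 47.14%


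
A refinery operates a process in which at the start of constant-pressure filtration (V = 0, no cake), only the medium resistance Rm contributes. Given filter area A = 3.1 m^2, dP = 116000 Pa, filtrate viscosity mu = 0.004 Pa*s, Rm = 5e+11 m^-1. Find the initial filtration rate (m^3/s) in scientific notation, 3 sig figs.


rate = A * dP / (mu * Rm)
rate = 3.1 * 116000 / (0.004 * 5e+11)
rate = 359600.0 / 2.000e+09
rate = 1.80e-04 m^3/s
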